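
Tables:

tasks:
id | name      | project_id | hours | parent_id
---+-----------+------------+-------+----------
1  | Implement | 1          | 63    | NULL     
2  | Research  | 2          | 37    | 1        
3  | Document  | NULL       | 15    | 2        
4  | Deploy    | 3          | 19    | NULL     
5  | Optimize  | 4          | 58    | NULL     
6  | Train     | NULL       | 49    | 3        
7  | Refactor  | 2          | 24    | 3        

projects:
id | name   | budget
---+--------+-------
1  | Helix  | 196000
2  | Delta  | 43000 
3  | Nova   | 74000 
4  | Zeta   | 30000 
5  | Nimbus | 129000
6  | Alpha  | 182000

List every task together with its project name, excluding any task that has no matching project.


INNER JOIN keeps only tasks rows whose project_id matches an id in projects. Walk through each task:
  - task 1 (Implement): project_id=1 -> matches Helix
  - task 2 (Research): project_id=2 -> matches Delta
  - task 3 (Document): project_id=NULL, no match -> dropped
  - task 4 (Deploy): project_id=3 -> matches Nova
  - task 5 (Optimize): project_id=4 -> matches Zeta
  - task 6 (Train): project_id=NULL, no match -> dropped
  - task 7 (Refactor): project_id=2 -> matches Delta
So 2 of 7 rows are dropped.

SQL:
SELECT a.name, b.name AS project
FROM tasks a
INNER JOIN projects b ON a.project_id = b.id

Result:
name      | project
----------+--------
Implement | Helix  
Research  | Delta  
Deploy    | Nova   
Optimize  | Zeta   
Refactor  | Delta  


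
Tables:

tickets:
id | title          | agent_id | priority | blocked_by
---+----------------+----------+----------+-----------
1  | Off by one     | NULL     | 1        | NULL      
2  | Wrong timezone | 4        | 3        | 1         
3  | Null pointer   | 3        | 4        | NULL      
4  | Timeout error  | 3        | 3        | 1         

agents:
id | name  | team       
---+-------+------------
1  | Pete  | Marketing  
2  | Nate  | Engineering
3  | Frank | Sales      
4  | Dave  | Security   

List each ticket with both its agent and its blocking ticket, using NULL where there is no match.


Two LEFT JOINs from the same base table tickets: one to agents via agent_id, one to tickets itself via blocked_by. Both are LEFT so every ticket is preserved.
Match against agents:
  - ticket 1 (Off by one): agent_id=NULL, no match -> kept with NULL
  - ticket 2 (Wrong timezone): agent_id=4 -> matches Dave
  - ticket 3 (Null pointer): agent_id=3 -> matches Frank
  - ticket 4 (Timeout error): agent_id=3 -> matches Frank
Match against tickets (self):
  - ticket 1 (Off by one): blocked_by=NULL -> NULL
  - ticket 2 (Wrong timezone): blocked_by=1 -> Off by one
  - ticket 3 (Null pointer): blocked_by=NULL -> NULL
  - ticket 4 (Timeout error): blocked_by=1 -> Off by one

SQL:
SELECT a.title, b.name AS agent, c.title AS blocked_by
FROM tickets a
LEFT JOIN agents b ON a.agent_id = b.id
LEFT JOIN tickets c ON a.blocked_by = c.id

Result:
title          | agent | blocked_by
---------------+-------+-----------
Off by one     | NULL  | NULL      
Wrong timezone | Dave  | Off by one
Null pointer   | Frank | NULL      
Timeout error  | Frank | Off by one


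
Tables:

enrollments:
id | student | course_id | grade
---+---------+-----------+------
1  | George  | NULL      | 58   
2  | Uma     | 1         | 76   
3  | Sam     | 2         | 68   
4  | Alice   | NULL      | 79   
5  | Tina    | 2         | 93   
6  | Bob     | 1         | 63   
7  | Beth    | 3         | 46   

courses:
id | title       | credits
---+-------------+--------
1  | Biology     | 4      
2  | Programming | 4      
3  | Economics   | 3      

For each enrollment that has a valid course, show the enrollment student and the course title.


INNER JOIN keeps only enrollments rows whose course_id matches an id in courses. Walk through each enrollment:
  - enrollment 1 (George): course_id=NULL, no match -> dropped
  - enrollment 2 (Uma): course_id=1 -> matches Biology
  - enrollment 3 (Sam): course_id=2 -> matches Programming
  - enrollment 4 (Alice): course_id=NULL, no match -> dropped
  - enrollment 5 (Tina): course_id=2 -> matches Programming
  - enrollment 6 (Bob): course_id=1 -> matches Biology
  - enrollment 7 (Beth): course_id=3 -> matches Economics
So 2 of 7 rows are dropped.

SQL:
SELECT a.student, b.title AS course
FROM enrollments a
INNER JOIN courses b ON a.course_id = b.id

Result:
student | course     
--------+------------
Uma     | Biology    
Sam     | Programming
Tina    | Programming
Bob     | Biology    
Beth    | Economics  


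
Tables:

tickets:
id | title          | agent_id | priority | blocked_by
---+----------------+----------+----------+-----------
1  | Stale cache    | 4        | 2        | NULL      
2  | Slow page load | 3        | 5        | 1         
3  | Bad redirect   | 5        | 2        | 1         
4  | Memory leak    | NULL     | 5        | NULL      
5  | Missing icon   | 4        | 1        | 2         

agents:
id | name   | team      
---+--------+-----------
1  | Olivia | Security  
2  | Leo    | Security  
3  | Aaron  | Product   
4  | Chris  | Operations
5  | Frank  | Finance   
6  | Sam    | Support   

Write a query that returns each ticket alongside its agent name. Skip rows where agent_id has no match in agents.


INNER JOIN keeps only tickets rows whose agent_id matches an id in agents. Walk through each ticket:
  - ticket 1 (Stale cache): agent_id=4 -> matches Chris
  - ticket 2 (Slow page load): agent_id=3 -> matches Aaron
  - ticket 3 (Bad redirect): agent_id=5 -> matches Frank
  - ticket 4 (Memory leak): agent_id=NULL, no match -> dropped
  - ticket 5 (Missing icon): agent_id=4 -> matches Chris
So 1 of 5 rows is dropped.

SQL:
SELECT a.title, b.name AS agent
FROM tickets a
INNER JOIN agents b ON a.agent_id = b.id

Result:
title          | agent
---------------+------
Stale cache    | Chris
Slow page load | Aaron
Bad redirect   | Frank
Missing icon   | Chris


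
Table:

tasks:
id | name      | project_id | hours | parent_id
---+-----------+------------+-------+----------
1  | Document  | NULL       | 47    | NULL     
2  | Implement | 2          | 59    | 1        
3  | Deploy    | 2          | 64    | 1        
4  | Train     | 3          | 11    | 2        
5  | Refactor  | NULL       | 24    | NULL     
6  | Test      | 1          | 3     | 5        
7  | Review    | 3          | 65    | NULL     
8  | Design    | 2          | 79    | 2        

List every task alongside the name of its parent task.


This is a self-join: tasks is joined to a second copy of itself, matching each row's parent_id to another row's id. Use LEFT JOIN so rows with parent_id=NULL are kept.
  - task 1 (Document): parent_id=NULL -> NULL
  - task 2 (Implement): parent_id=1 -> Document
  - task 3 (Deploy): parent_id=1 -> Document
  - task 4 (Train): parent_id=2 -> Implement
  - task 5 (Refactor): parent_id=NULL -> NULL
  - task 6 (Test): parent_id=5 -> Refactor
  - task 7 (Review): parent_id=NULL -> NULL
  - task 8 (Design): parent_id=2 -> Implement

SQL:
SELECT a.name AS item, b.name AS parent
FROM tasks a
LEFT JOIN tasks b ON a.parent_id = b.id

Result:
item      | parent   
----------+----------
Document  | NULL     
Implement | Document 
Deploy    | Document 
Train     | Implement
Refactor  | NULL     
Test      | Refactor 
Review    | NULL     
Design    | Implement


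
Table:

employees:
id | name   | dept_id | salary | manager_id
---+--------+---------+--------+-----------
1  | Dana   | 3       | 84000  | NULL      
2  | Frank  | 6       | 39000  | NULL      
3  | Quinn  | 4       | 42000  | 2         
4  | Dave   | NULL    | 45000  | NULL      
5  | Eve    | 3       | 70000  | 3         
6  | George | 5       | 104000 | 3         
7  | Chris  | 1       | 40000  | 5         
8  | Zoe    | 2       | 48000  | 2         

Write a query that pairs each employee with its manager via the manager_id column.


This is a self-join: employees is joined to a second copy of itself, matching each row's manager_id to another row's id. Use LEFT JOIN so rows with manager_id=NULL are kept.
  - employee 1 (Dana): manager_id=NULL -> NULL
  - employee 2 (Frank): manager_id=NULL -> NULL
  - employee 3 (Quinn): manager_id=2 -> Frank
  - employee 4 (Dave): manager_id=NULL -> NULL
  - employee 5 (Eve): manager_id=3 -> Quinn
  - employee 6 (George): manager_id=3 -> Quinn
  - employee 7 (Chris): manager_id=5 -> Eve
  - employee 8 (Zoe): manager_id=2 -> Frank

SQL:
SELECT a.name AS item, b.name AS manager
FROM employees a
LEFT JOIN employees b ON a.manager_id = b.id

Result:
item   | manager
-------+--------
Dana   | NULL   
Frank  | NULL   
Quinn  | Frank  
Dave   | NULL   
Eve    | Quinn  
George | Quinn  
Chris  | Eve    
Zoe    | Frank  


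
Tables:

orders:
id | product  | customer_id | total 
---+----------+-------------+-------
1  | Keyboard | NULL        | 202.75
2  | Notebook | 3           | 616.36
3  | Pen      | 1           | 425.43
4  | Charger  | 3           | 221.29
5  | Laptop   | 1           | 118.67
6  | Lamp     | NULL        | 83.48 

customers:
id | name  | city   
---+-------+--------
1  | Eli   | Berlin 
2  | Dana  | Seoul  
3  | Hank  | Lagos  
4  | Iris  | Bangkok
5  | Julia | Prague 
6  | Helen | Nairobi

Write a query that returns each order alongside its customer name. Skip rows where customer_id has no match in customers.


INNER JOIN keeps only orders rows whose customer_id matches an id in customers. Walk through each order:
  - order 1 (Keyboard): customer_id=NULL, no match -> dropped
  - order 2 (Notebook): customer_id=3 -> matches Hank
  - order 3 (Pen): customer_id=1 -> matches Eli
  - order 4 (Charger): customer_id=3 -> matches Hank
  - order 5 (Laptop): customer_id=1 -> matches Eli
  - order 6 (Lamp): customer_id=NULL, no match -> dropped
So 2 of 6 rows are dropped.

SQL:
SELECT a.product, b.name AS customer
FROM orders a
INNER JOIN customers b ON a.customer_id = b.id

Result:
product  | customer
---------+---------
Notebook | Hank    
Pen      | Eli     
Charger  | Hank    
Laptop   | Eli     


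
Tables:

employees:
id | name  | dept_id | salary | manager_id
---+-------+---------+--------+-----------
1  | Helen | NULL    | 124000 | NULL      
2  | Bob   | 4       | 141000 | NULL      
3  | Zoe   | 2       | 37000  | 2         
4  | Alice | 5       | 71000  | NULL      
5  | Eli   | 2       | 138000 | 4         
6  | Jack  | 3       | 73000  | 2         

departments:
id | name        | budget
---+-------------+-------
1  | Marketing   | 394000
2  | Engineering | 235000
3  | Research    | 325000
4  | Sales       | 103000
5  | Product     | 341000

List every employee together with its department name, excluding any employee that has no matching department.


INNER JOIN keeps only employees rows whose dept_id matches an id in departments. Walk through each employee:
  - employee 1 (Helen): dept_id=NULL, no match -> dropped
  - employee 2 (Bob): dept_id=4 -> matches Sales
  - employee 3 (Zoe): dept_id=2 -> matches Engineering
  - employee 4 (Alice): dept_id=5 -> matches Product
  - employee 5 (Eli): dept_id=2 -> matches Engineering
  - employee 6 (Jack): dept_id=3 -> matches Research
So 1 of 6 rows is dropped.

SQL:
SELECT a.name, b.name AS department
FROM employees a
INNER JOIN departments b ON a.dept_id = b.id

Result:
name  | department 
------+------------
Bob   | Sales      
Zoe   | Engineering
Alice | Product    
Eli   | Engineering
Jack  | Research   


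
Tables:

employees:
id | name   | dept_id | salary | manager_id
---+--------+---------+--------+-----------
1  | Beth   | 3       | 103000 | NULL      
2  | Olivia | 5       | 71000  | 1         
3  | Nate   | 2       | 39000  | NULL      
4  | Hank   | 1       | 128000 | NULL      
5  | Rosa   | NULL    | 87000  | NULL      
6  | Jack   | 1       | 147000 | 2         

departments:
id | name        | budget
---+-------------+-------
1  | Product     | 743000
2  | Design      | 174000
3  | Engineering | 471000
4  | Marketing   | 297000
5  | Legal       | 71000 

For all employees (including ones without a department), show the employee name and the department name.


LEFT JOIN keeps every row from employees (the left table); where dept_id has no match in departments, the department columns become NULL. Walk through each employee:
  - employee 1 (Beth): dept_id=3 -> matches Engineering
  - employee 2 (Olivia): dept_id=5 -> matches Legal
  - employee 3 (Nate): dept_id=2 -> matches Design
  - employee 4 (Hank): dept_id=1 -> matches Product
  - employee 5 (Rosa): dept_id=NULL, no match -> kept with NULL
  - employee 6 (Jack): dept_id=1 -> matches Product
All 6 rows appear; 1 has NULL department.

SQL:
SELECT a.name, b.name AS department
FROM employees a
LEFT JOIN departments b ON a.dept_id = b.id

Result:
name   | department 
-------+------------
Beth   | Engineering
Olivia | Legal      
Nate   | Design     
Hank   | Product    
Rosa   | NULL       
Jack   | Product    


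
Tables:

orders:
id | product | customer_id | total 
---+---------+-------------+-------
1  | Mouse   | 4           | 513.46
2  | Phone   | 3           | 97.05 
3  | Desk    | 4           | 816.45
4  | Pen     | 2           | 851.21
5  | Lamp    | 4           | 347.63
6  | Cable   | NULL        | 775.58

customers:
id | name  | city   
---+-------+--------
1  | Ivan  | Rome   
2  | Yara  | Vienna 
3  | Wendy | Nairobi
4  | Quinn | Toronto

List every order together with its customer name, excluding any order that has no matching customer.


INNER JOIN keeps only orders rows whose customer_id matches an id in customers. Walk through each order:
  - order 1 (Mouse): customer_id=4 -> matches Quinn
  - order 2 (Phone): customer_id=3 -> matches Wendy
  - order 3 (Desk): customer_id=4 -> matches Quinn
  - order 4 (Pen): customer_id=2 -> matches Yara
  - order 5 (Lamp): customer_id=4 -> matches Quinn
  - order 6 (Cable): customer_id=NULL, no match -> dropped
So 1 of 6 rows is dropped.

SQL:
SELECT a.product, b.name AS customer
FROM orders a
INNER JOIN customers b ON a.customer_id = b.id

Result:
product | customer
--------+---------
Mouse   | Quinn   
Phone   | Wendy   
Desk    | Quinn   
Pen     | Yara    
Lamp    | Quinn   


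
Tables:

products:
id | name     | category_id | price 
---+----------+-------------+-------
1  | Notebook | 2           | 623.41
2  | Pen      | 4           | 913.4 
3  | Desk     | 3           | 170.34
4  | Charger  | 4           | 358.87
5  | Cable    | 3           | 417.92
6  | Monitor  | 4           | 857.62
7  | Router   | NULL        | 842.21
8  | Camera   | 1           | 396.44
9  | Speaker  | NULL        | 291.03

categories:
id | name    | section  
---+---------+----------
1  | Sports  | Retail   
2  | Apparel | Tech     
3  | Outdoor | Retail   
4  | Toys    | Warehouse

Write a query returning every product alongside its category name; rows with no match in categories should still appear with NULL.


LEFT JOIN keeps every row from products (the left table); where category_id has no match in categories, the category columns become NULL. Walk through each product:
  - product 1 (Notebook): category_id=2 -> matches Apparel
  - product 2 (Pen): category_id=4 -> matches Toys
  - product 3 (Desk): category_id=3 -> matches Outdoor
  - product 4 (Charger): category_id=4 -> matches Toys
  - product 5 (Cable): category_id=3 -> matches Outdoor
  - product 6 (Monitor): category_id=4 -> matches Toys
  - product 7 (Router): category_id=NULL, no match -> kept with NULL
  - product 8 (Camera): category_id=1 -> matches Sports
  - product 9 (Speaker): category_id=NULL, no match -> kept with NULL
All 9 rows appear; 2 have NULL category.

SQL:
SELECT a.name, b.name AS category
FROM products a
LEFT JOIN categories b ON a.category_id = b.id

Result:
name     | category
---------+---------
Notebook | Apparel 
Pen      | Toys    
Desk     | Outdoor 
Charger  | Toys    
Cable    | Outdoor 
Monitor  | Toys    
Router   | NULL    
Camera   | Sports  
Speaker  | NULL    


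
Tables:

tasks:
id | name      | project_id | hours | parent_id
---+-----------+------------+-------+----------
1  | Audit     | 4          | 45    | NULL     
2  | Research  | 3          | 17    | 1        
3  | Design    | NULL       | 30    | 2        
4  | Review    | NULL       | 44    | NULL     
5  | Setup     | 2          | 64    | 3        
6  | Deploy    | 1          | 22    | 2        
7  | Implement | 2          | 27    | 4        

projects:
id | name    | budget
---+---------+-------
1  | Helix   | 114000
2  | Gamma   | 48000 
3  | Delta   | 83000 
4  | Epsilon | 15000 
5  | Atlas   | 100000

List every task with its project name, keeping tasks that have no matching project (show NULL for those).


LEFT JOIN keeps every row from tasks (the left table); where project_id has no match in projects, the project columns become NULL. Walk through each task:
  - task 1 (Audit): project_id=4 -> matches Epsilon
  - task 2 (Research): project_id=3 -> matches Delta
  - task 3 (Design): project_id=NULL, no match -> kept with NULL
  - task 4 (Review): project_id=NULL, no match -> kept with NULL
  - task 5 (Setup): project_id=2 -> matches Gamma
  - task 6 (Deploy): project_id=1 -> matches Helix
  - task 7 (Implement): project_id=2 -> matches Gamma
All 7 rows appear; 2 have NULL project.

SQL:
SELECT a.name, b.name AS project
FROM tasks a
LEFT JOIN projects b ON a.project_id = b.id

Result:
name      | project
----------+--------
Audit     | Epsilon
Research  | Delta  
Design    | NULL   
Review    | NULL   
Setup     | Gamma  
Deploy    | Helix  
Implement | Gamma  


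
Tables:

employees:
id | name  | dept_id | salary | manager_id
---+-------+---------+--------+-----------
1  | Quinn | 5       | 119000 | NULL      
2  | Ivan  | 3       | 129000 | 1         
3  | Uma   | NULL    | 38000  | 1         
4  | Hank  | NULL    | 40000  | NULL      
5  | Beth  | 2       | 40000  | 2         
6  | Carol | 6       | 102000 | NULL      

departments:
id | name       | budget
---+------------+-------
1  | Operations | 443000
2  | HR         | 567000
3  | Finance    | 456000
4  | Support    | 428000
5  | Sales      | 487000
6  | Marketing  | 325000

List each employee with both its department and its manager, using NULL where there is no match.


Two LEFT JOINs from the same base table employees: one to departments via dept_id, one to employees itself via manager_id. Both are LEFT so every employee is preserved.
Match against departments:
  - employee 1 (Quinn): dept_id=5 -> matches Sales
  - employee 2 (Ivan): dept_id=3 -> matches Finance
  - employee 3 (Uma): dept_id=NULL, no match -> kept with NULL
  - employee 4 (Hank): dept_id=NULL, no match -> kept with NULL
  - employee 5 (Beth): dept_id=2 -> matches HR
  - employee 6 (Carol): dept_id=6 -> matches Marketing
Match against employees (self):
  - employee 1 (Quinn): manager_id=NULL -> NULL
  - employee 2 (Ivan): manager_id=1 -> Quinn
  - employee 3 (Uma): manager_id=1 -> Quinn
  - employee 4 (Hank): manager_id=NULL -> NULL
  - employee 5 (Beth): manager_id=2 -> Ivan
  - employee 6 (Carol): manager_id=NULL -> NULL

SQL:
SELECT a.name, b.name AS department, c.name AS manager
FROM employees a
LEFT JOIN departments b ON a.dept_id = b.id
LEFT JOIN employees c ON a.manager_id = c.id

Result:
name  | department | manager
------+------------+--------
Quinn | Sales      | NULL   
Ivan  | Finance    | Quinn  
Uma   | NULL       | Quinn  
Hank  | NULL       | NULL   
Beth  | HR         | Ivan   
Carol | Marketing  | NULL   


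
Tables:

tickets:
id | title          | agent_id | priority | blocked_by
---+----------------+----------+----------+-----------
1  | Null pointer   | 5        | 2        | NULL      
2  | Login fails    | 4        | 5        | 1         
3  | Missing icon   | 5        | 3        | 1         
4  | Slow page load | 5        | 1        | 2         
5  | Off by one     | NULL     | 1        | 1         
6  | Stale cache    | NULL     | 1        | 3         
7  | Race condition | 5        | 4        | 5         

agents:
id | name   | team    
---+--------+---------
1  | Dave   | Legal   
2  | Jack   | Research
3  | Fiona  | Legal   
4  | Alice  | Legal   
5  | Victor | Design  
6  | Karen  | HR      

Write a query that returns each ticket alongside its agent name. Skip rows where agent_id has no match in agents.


INNER JOIN keeps only tickets rows whose agent_id matches an id in agents. Walk through each ticket:
  - ticket 1 (Null pointer): agent_id=5 -> matches Victor
  - ticket 2 (Login fails): agent_id=4 -> matches Alice
  - ticket 3 (Missing icon): agent_id=5 -> matches Victor
  - ticket 4 (Slow page load): agent_id=5 -> matches Victor
  - ticket 5 (Off by one): agent_id=NULL, no match -> dropped
  - ticket 6 (Stale cache): agent_id=NULL, no match -> dropped
  - ticket 7 (Race condition): agent_id=5 -> matches Victor
So 2 of 7 rows are dropped.

SQL:
SELECT a.title, b.name AS agent
FROM tickets a
INNER JOIN agents b ON a.agent_id = b.id

Result:
title          | agent 
---------------+-------
Null pointer   | Victor
Login fails    | Alice 
Missing icon   | Victor
Slow page load | Victor
Race condition | Victor


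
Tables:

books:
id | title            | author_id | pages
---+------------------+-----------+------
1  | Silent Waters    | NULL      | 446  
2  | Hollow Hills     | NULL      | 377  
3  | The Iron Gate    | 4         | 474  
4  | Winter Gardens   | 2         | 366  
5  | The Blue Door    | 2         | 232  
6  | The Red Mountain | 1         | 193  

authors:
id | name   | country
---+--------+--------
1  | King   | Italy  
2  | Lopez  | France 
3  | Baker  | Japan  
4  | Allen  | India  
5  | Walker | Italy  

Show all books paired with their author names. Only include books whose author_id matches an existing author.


INNER JOIN keeps only books rows whose author_id matches an id in authors. Walk through each book:
  - book 1 (Silent Waters): author_id=NULL, no match -> dropped
  - book 2 (Hollow Hills): author_id=NULL, no match -> dropped
  - book 3 (The Iron Gate): author_id=4 -> matches Allen
  - book 4 (Winter Gardens): author_id=2 -> matches Lopez
  - book 5 (The Blue Door): author_id=2 -> matches Lopez
  - book 6 (The Red Mountain): author_id=1 -> matches King
So 2 of 6 rows are dropped.

SQL:
SELECT a.title, b.name AS author
FROM books a
INNER JOIN authors b ON a.author_id = b.id

Result:
title            | author
-----------------+-------
The Iron Gate    | Allen 
Winter Gardens   | Lopez 
The Blue Door    | Lopez 
The Red Mountain | King  


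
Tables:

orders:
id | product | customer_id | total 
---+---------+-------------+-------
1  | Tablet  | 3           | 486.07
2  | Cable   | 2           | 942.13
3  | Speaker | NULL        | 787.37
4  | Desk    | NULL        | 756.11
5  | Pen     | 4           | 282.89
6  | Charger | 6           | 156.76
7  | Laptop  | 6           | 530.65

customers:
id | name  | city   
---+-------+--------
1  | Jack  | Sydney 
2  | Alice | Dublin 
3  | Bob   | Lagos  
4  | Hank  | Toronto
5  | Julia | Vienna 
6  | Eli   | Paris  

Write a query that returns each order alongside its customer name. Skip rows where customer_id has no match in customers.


INNER JOIN keeps only orders rows whose customer_id matches an id in customers. Walk through each order:
  - order 1 (Tablet): customer_id=3 -> matches Bob
  - order 2 (Cable): customer_id=2 -> matches Alice
  - order 3 (Speaker): customer_id=NULL, no match -> dropped
  - order 4 (Desk): customer_id=NULL, no match -> dropped
  - order 5 (Pen): customer_id=4 -> matches Hank
  - order 6 (Charger): customer_id=6 -> matches Eli
  - order 7 (Laptop): customer_id=6 -> matches Eli
So 2 of 7 rows are dropped.

SQL:
SELECT a.product, b.name AS customer
FROM orders a
INNER JOIN customers b ON a.customer_id = b.id

Result:
product | customer
--------+---------
Tablet  | Bob     
Cable   | Alice   
Pen     | Hank    
Charger | Eli     
Laptop  | Eli     


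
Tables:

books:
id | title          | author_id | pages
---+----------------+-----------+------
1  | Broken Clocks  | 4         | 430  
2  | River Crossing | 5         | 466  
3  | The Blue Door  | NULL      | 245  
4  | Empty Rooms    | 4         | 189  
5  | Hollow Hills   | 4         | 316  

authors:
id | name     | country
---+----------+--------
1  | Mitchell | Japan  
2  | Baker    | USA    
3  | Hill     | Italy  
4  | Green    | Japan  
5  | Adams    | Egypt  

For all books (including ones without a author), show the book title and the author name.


LEFT JOIN keeps every row from books (the left table); where author_id has no match in authors, the author columns become NULL. Walk through each book:
  - book 1 (Broken Clocks): author_id=4 -> matches Green
  - book 2 (River Crossing): author_id=5 -> matches Adams
  - book 3 (The Blue Door): author_id=NULL, no match -> kept with NULL
  - book 4 (Empty Rooms): author_id=4 -> matches Green
  - book 5 (Hollow Hills): author_id=4 -> matches Green
All 5 rows appear; 1 has NULL author.

SQL:
SELECT a.title, b.name AS author
FROM books a
LEFT JOIN authors b ON a.author_id = b.id

Result:
title          | author
---------------+-------
Broken Clocks  | Green 
River Crossing | Adams 
The Blue Door  | NULL  
Empty Rooms    | Green 
Hollow Hills   | Green 


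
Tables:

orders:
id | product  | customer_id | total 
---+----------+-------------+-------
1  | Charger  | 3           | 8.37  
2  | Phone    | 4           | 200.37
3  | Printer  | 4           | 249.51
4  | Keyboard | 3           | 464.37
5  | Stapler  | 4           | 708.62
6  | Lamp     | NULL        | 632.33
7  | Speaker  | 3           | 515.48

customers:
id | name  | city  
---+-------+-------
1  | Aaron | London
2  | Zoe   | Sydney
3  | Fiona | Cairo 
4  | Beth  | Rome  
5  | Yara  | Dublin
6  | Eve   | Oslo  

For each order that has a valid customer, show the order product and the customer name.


INNER JOIN keeps only orders rows whose customer_id matches an id in customers. Walk through each order:
  - order 1 (Charger): customer_id=3 -> matches Fiona
  - order 2 (Phone): customer_id=4 -> matches Beth
  - order 3 (Printer): customer_id=4 -> matches Beth
  - order 4 (Keyboard): customer_id=3 -> matches Fiona
  - order 5 (Stapler): customer_id=4 -> matches Beth
  - order 6 (Lamp): customer_id=NULL, no match -> dropped
  - order 7 (Speaker): customer_id=3 -> matches Fiona
So 1 of 7 rows is dropped.

SQL:
SELECT a.product, b.name AS customer
FROM orders a
INNER JOIN customers b ON a.customer_id = b.id

Result:
product  | customer
---------+---------
Charger  | Fiona   
Phone    | Beth    
Printer  | Beth    
Keyboard | Fiona   
Stapler  | Beth    
Speaker  | Fiona   


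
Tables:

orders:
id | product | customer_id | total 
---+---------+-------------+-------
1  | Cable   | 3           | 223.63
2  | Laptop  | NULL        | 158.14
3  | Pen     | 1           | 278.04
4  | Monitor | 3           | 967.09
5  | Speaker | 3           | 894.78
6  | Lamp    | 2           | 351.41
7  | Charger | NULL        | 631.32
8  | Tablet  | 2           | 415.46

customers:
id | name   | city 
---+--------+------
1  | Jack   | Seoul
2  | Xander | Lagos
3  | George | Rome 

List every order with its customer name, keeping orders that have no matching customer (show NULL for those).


LEFT JOIN keeps every row from orders (the left table); where customer_id has no match in customers, the customer columns become NULL. Walk through each order:
  - order 1 (Cable): customer_id=3 -> matches George
  - order 2 (Laptop): customer_id=NULL, no match -> kept with NULL
  - order 3 (Pen): customer_id=1 -> matches Jack
  - order 4 (Monitor): customer_id=3 -> matches George
  - order 5 (Speaker): customer_id=3 -> matches George
  - order 6 (Lamp): customer_id=2 -> matches Xander
  - order 7 (Charger): customer_id=NULL, no match -> kept with NULL
  - order 8 (Tablet): customer_id=2 -> matches Xander
All 8 rows appear; 2 have NULL customer.

SQL:
SELECT a.product, b.name AS customer
FROM orders a
LEFT JOIN customers b ON a.customer_id = b.id

Result:
product | customer
--------+---------
Cable   | George  
Laptop  | NULL    
Pen     | Jack    
Monitor | George  
Speaker | George  
Lamp    | Xander  
Charger | NULL    
Tablet  | Xander  


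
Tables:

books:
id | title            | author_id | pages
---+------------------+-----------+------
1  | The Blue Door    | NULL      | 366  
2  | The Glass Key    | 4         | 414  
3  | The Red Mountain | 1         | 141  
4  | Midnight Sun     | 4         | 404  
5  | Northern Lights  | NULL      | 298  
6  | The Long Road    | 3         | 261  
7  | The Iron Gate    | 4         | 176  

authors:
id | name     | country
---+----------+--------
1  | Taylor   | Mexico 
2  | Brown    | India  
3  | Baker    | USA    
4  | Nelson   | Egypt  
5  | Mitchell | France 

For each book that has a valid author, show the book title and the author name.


INNER JOIN keeps only books rows whose author_id matches an id in authors. Walk through each book:
  - book 1 (The Blue Door): author_id=NULL, no match -> dropped
  - book 2 (The Glass Key): author_id=4 -> matches Nelson
  - book 3 (The Red Mountain): author_id=1 -> matches Taylor
  - book 4 (Midnight Sun): author_id=4 -> matches Nelson
  - book 5 (Northern Lights): author_id=NULL, no match -> dropped
  - book 6 (The Long Road): author_id=3 -> matches Baker
  - book 7 (The Iron Gate): author_id=4 -> matches Nelson
So 2 of 7 rows are dropped.

SQL:
SELECT a.title, b.name AS author
FROM books a
INNER JOIN authors b ON a.author_id = b.id

Result:
title            | author
-----------------+-------
The Glass Key    | Nelson
The Red Mountain | Taylor
Midnight Sun     | Nelson
The Long Road    | Baker 
The Iron Gate    | Nelson


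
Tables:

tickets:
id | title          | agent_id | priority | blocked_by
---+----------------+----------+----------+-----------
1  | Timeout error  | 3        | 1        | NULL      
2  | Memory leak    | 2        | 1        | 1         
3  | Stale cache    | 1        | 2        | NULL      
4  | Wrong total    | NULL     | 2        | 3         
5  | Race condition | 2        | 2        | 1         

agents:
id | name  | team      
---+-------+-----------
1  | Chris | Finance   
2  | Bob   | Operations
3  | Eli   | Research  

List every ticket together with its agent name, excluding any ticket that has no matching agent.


INNER JOIN keeps only tickets rows whose agent_id matches an id in agents. Walk through each ticket:
  - ticket 1 (Timeout error): agent_id=3 -> matches Eli
  - ticket 2 (Memory leak): agent_id=2 -> matches Bob
  - ticket 3 (Stale cache): agent_id=1 -> matches Chris
  - ticket 4 (Wrong total): agent_id=NULL, no match -> dropped
  - ticket 5 (Race condition): agent_id=2 -> matches Bob
So 1 of 5 rows is dropped.

SQL:
SELECT a.title, b.name AS agent
FROM tickets a
INNER JOIN agents b ON a.agent_id = b.id

Result:
title          | agent
---------------+------
Timeout error  | Eli  
Memory leak    | Bob  
Stale cache    | Chris
Race condition | Bob  


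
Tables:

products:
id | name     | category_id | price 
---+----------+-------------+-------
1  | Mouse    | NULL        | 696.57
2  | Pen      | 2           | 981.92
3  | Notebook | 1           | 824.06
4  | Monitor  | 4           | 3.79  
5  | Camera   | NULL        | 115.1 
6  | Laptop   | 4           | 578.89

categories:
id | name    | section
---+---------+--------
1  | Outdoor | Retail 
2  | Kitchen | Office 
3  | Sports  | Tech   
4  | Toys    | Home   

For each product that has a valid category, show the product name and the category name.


INNER JOIN keeps only products rows whose category_id matches an id in categories. Walk through each product:
  - product 1 (Mouse): category_id=NULL, no match -> dropped
  - product 2 (Pen): category_id=2 -> matches Kitchen
  - product 3 (Notebook): category_id=1 -> matches Outdoor
  - product 4 (Monitor): category_id=4 -> matches Toys
  - product 5 (Camera): category_id=NULL, no match -> dropped
  - product 6 (Laptop): category_id=4 -> matches Toys
So 2 of 6 rows are dropped.

SQL:
SELECT a.name, b.name AS category
FROM products a
INNER JOIN categories b ON a.category_id = b.id

Result:
name     | category
---------+---------
Pen      | Kitchen 
Notebook | Outdoor 
Monitor  | Toys    
Laptop   | Toys    


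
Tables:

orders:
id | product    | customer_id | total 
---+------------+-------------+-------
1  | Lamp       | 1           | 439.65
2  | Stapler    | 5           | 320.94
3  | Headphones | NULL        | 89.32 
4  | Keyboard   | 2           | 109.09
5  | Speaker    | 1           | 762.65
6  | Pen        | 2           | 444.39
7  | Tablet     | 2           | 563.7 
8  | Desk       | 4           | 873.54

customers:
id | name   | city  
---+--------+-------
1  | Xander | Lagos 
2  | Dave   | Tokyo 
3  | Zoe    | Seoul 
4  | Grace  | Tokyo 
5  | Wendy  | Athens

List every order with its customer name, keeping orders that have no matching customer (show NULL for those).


LEFT JOIN keeps every row from orders (the left table); where customer_id has no match in customers, the customer columns become NULL. Walk through each order:
  - order 1 (Lamp): customer_id=1 -> matches Xander
  - order 2 (Stapler): customer_id=5 -> matches Wendy
  - order 3 (Headphones): customer_id=NULL, no match -> kept with NULL
  - order 4 (Keyboard): customer_id=2 -> matches Dave
  - order 5 (Speaker): customer_id=1 -> matches Xander
  - order 6 (Pen): customer_id=2 -> matches Dave
  - order 7 (Tablet): customer_id=2 -> matches Dave
  - order 8 (Desk): customer_id=4 -> matches Grace
All 8 rows appear; 1 has NULL customer.

SQL:
SELECT a.product, b.name AS customer
FROM orders a
LEFT JOIN customers b ON a.customer_id = b.id

Result:
product    | customer
-----------+---------
Lamp       | Xander  
Stapler    | Wendy   
Headphones | NULL    
Keyboard   | Dave    
Speaker    | Xander  
Pen        | Dave    
Tablet     | Dave    
Desk       | Grace   


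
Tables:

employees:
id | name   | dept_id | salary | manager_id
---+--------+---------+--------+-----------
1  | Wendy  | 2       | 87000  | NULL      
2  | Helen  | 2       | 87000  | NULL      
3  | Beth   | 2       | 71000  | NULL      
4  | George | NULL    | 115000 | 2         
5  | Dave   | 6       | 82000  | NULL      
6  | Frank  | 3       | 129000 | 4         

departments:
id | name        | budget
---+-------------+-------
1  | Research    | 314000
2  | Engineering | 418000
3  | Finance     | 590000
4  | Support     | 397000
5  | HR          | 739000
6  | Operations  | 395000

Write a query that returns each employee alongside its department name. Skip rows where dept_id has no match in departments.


INNER JOIN keeps only employees rows whose dept_id matches an id in departments. Walk through each employee:
  - employee 1 (Wendy): dept_id=2 -> matches Engineering
  - employee 2 (Helen): dept_id=2 -> matches Engineering
  - employee 3 (Beth): dept_id=2 -> matches Engineering
  - employee 4 (George): dept_id=NULL, no match -> dropped
  - employee 5 (Dave): dept_id=6 -> matches Operations
  - employee 6 (Frank): dept_id=3 -> matches Finance
So 1 of 6 rows is dropped.

SQL:
SELECT a.name, b.name AS department
FROM employees a
INNER JOIN departments b ON a.dept_id = b.id

Result:
name  | department 
------+------------
Wendy | Engineering
Helen | Engineering
Beth  | Engineering
Dave  | Operations 
Frank | Finance    


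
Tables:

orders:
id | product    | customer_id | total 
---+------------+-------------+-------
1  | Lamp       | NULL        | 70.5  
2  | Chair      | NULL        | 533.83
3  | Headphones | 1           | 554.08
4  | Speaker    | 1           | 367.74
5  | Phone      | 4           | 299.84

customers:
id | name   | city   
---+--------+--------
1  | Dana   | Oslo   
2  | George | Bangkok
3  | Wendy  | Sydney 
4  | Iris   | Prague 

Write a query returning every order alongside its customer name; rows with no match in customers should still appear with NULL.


LEFT JOIN keeps every row from orders (the left table); where customer_id has no match in customers, the customer columns become NULL. Walk through each order:
  - order 1 (Lamp): customer_id=NULL, no match -> kept with NULL
  - order 2 (Chair): customer_id=NULL, no match -> kept with NULL
  - order 3 (Headphones): customer_id=1 -> matches Dana
  - order 4 (Speaker): customer_id=1 -> matches Dana
  - order 5 (Phone): customer_id=4 -> matches Iris
All 5 rows appear; 2 have NULL customer.

SQL:
SELECT a.product, b.name AS customer
FROM orders a
LEFT JOIN customers b ON a.customer_id = b.id

Result:
product    | customer
-----------+---------
Lamp       | NULL    
Chair      | NULL    
Headphones | Dana    
Speaker    | Dana    
Phone      | Iris    


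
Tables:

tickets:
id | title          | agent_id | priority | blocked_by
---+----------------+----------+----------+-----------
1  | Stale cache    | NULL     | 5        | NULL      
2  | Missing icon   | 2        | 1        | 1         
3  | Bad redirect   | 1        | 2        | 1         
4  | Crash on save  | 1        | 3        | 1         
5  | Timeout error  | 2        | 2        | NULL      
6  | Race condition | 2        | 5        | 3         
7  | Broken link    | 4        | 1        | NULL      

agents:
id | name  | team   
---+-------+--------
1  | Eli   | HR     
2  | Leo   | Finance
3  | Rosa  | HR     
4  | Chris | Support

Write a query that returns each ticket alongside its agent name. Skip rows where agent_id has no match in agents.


INNER JOIN keeps only tickets rows whose agent_id matches an id in agents. Walk through each ticket:
  - ticket 1 (Stale cache): agent_id=NULL, no match -> dropped
  - ticket 2 (Missing icon): agent_id=2 -> matches Leo
  - ticket 3 (Bad redirect): agent_id=1 -> matches Eli
  - ticket 4 (Crash on save): agent_id=1 -> matches Eli
  - ticket 5 (Timeout error): agent_id=2 -> matches Leo
  - ticket 6 (Race condition): agent_id=2 -> matches Leo
  - ticket 7 (Broken link): agent_id=4 -> matches Chris
So 1 of 7 rows is dropped.

SQL:
SELECT a.title, b.name AS agent
FROM tickets a
INNER JOIN agents b ON a.agent_id = b.id

Result:
title          | agent
---------------+------
Missing icon   | Leo  
Bad redirect   | Eli  
Crash on save  | Eli  
Timeout error  | Leo  
Race condition | Leo  
Broken link    | Chris


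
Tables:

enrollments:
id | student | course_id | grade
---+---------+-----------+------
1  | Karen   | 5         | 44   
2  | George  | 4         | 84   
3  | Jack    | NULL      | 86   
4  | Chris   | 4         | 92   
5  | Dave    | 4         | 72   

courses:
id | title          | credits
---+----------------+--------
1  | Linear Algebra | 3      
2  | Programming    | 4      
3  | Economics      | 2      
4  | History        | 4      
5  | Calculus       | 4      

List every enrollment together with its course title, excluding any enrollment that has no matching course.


INNER JOIN keeps only enrollments rows whose course_id matches an id in courses. Walk through each enrollment:
  - enrollment 1 (Karen): course_id=5 -> matches Calculus
  - enrollment 2 (George): course_id=4 -> matches History
  - enrollment 3 (Jack): course_id=NULL, no match -> dropped
  - enrollment 4 (Chris): course_id=4 -> matches History
  - enrollment 5 (Dave): course_id=4 -> matches History
So 1 of 5 rows is dropped.

SQL:
SELECT a.student, b.title AS course
FROM enrollments a
INNER JOIN courses b ON a.course_id = b.id

Result:
student | course  
--------+---------
Karen   | Calculus
George  | History 
Chris   | History 
Dave    | History 


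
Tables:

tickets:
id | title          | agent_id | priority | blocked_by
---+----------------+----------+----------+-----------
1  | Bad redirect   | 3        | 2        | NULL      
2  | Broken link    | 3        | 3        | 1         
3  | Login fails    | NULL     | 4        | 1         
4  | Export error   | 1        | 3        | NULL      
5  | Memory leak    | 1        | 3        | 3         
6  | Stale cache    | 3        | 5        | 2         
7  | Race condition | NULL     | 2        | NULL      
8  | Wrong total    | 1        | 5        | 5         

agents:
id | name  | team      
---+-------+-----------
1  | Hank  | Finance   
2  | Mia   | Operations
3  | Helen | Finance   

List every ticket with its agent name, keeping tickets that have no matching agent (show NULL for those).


LEFT JOIN keeps every row from tickets (the left table); where agent_id has no match in agents, the agent columns become NULL. Walk through each ticket:
  - ticket 1 (Bad redirect): agent_id=3 -> matches Helen
  - ticket 2 (Broken link): agent_id=3 -> matches Helen
  - ticket 3 (Login fails): agent_id=NULL, no match -> kept with NULL
  - ticket 4 (Export error): agent_id=1 -> matches Hank
  - ticket 5 (Memory leak): agent_id=1 -> matches Hank
  - ticket 6 (Stale cache): agent_id=3 -> matches Helen
  - ticket 7 (Race condition): agent_id=NULL, no match -> kept with NULL
  - ticket 8 (Wrong total): agent_id=1 -> matches Hank
All 8 rows appear; 2 have NULL agent.

SQL:
SELECT a.title, b.name AS agent
FROM tickets a
LEFT JOIN agents b ON a.agent_id = b.id

Result:
title          | agent
---------------+------
Bad redirect   | Helen
Broken link    | Helen
Login fails    | NULL 
Export error   | Hank 
Memory leak    | Hank 
Stale cache    | Helen
Race condition | NULL 
Wrong total    | Hank 
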